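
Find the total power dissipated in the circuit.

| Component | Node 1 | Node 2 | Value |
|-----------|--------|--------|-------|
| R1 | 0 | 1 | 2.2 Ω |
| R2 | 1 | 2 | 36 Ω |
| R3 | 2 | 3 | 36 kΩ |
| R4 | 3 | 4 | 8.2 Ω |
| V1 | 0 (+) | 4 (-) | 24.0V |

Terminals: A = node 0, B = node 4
Nodal analysis, taking node 4 as the 0 V reference.
Source V1 fixes V_0 = 24 V.
KCL at each unknown node (sum of currents leaving = 0; resistances in Ω):
  Node 1: (V_1 - 24)/2.2 + (V_1 - V_2)/36 = 0
  Node 2: (V_2 - V_1)/36 + (V_2 - V_3)/36000 = 0
  Node 3: (V_3 - V_2)/36000 + (V_3 - 0)/8.2 = 0
Collecting terms (coefficients in siemens):
  0.4823·V_1 - 0.02778·V_2 = 10.91
  0.02781·V_2 - 0.02778·V_1 - 0.00002778·V_3 = 0
  0.122·V_3 - 0.00002778·V_2 = 0
Solving these 3 simultaneous equations (Gaussian elimination) gives:
  V_1 = 24 V, V_2 = 23.97 V, V_3 = 0.00546 V
Power in each resistor, P = (ΔV)²/R:
  P_R1 = (24 - 24)²/2.2 = 0.0000009753 W
  P_R2 = (24 - 23.97)²/36 = 0.00001596 W
  P_R3 = (23.97 - 0.00546)²/36000 = 0.01596 W
  P_R4 = (0.00546 - 0)²/8.2 = 0.000003635 W
P_total = P_R1 + P_R2 + P_R3 + P_R4 = 0.01598 W

Final answer: 0.01598 W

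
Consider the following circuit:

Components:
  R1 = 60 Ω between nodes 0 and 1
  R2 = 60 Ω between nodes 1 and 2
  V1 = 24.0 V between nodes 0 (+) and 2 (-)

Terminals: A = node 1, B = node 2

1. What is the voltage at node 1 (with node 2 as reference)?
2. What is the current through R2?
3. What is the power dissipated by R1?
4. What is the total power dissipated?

Nodal analysis, taking node 2 as the 0 V reference.
Source V1 fixes V_0 = 24 V.
KCL at each unknown node (sum of currents leaving = 0; resistances in Ω):
  Node 1: (V_1 - 24)/60 + (V_1 - 0)/60 = 0
Collecting terms: 0.03333 × V_1 = 0.4  =>  V_1 = 12 V
Part 1:
  Read off the nodal solution: V_1 = 12 V
Part 2:
  I_R2 = (V_1 - V_2)/R2 = (12 - 0)/60 = 0.2 A
  Magnitude: I_R2 = 0.2 A
Part 3:
  I_R1 = (V_0 - V_1)/R1 = (24 - 12)/60 = 0.2 A
  P_R1 = I_R1² × R1 = (0.2)² × 60 = 2.4 W
Part 4:
  Power in each resistor, P = (ΔV)²/R:
    P_R1 = (24 - 12)²/60 = 2.4 W
    P_R2 = (12 - 0)²/60 = 2.4 W
  P_total = P_R1 + P_R2 = 4.8 W

Final answers:
1. V_1 = 12 V
2. I_R2 = 0.2 A
3. P_R1 = 2.4 W
4. P_total = 4.8 W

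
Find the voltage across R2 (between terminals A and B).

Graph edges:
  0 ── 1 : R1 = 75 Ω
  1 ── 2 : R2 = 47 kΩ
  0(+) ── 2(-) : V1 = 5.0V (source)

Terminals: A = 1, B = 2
R1 and R2 are in series across V1 (node 0 → node 1 → node 2), and the output A–B is taken across R2, so this is a voltage divider.
Series current: I = V1/(R1 + R2) = 5/(75 + 47000) = 5/47080 = 0.0001062 A
V_R2 = I × R2 = V1 × R2/(R1 + R2) = 5 × 47000/47080 = 4.992 V

Final answer: 4.992 V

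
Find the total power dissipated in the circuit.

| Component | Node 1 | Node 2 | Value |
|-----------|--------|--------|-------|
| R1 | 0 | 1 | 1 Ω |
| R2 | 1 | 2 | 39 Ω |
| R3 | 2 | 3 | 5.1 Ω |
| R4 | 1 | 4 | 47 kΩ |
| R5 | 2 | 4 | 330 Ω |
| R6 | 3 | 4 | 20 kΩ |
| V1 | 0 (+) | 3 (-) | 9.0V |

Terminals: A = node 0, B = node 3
Nodal analysis, taking node 3 as the 0 V reference.
Source V1 fixes V_0 = 9 V.
KCL at each unknown node (sum of currents leaving = 0; resistances in Ω):
  Node 1: (V_1 - 9)/1 + (V_1 - V_2)/39 + (V_1 - V_4)/47000 = 0
  Node 2: (V_2 - V_1)/39 + (V_2 - 0)/5.1 + (V_2 - V_4)/330 = 0
  Node 4: (V_4 - V_1)/47000 + (V_4 - V_2)/330 + (V_4 - 0)/20000 = 0
Collecting terms (coefficients in siemens):
  1.026·V_1 - 0.02564·V_2 - 0.00002128·V_4 = 9
  0.2247·V_2 - 0.02564·V_1 - 0.00303·V_4 = 0
  0.003102·V_4 - 0.00002128·V_1 - 0.00303·V_2 = 0
Solving these 3 simultaneous equations (Gaussian elimination) gives:
  V_1 = 8.8 V, V_2 = 1.018 V, V_4 = 1.055 V
Power in each resistor, P = (ΔV)²/R:
  P_R1 = (9 - 8.8)²/1 = 0.03988 W
  P_R2 = (8.8 - 1.018)²/39 = 1.553 W
  P_R3 = (1.018 - 0)²/5.1 = 0.2033 W
  P_R4 = (8.8 - 1.055)²/47000 = 0.001276 W
  P_R5 = (1.018 - 1.055)²/330 = 0.000004142 W
  P_R6 = (0 - 1.055)²/20000 = 0.00005567 W
P_total = P_R1 + P_R2 + P_R3 + P_R4 + P_R5 + P_R6 = 1.797 W

Final answer: 1.797 W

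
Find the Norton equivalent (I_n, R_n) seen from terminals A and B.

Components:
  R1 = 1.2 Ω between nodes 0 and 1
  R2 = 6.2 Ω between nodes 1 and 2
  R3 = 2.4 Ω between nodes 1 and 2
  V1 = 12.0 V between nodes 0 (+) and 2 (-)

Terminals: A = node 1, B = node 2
Find the Thévenin equivalent first; then I_n = V_th/R_th and R_n = R_th.
Step 1 — V_th is the open-circuit voltage V_A - V_B (nothing connected across the terminals).
Nodal analysis, taking node 2 as the 0 V reference.
Source V1 fixes V_0 = 12 V.
KCL at each unknown node (sum of currents leaving = 0; resistances in Ω):
  Node 1: (V_1 - 12)/1.2 + (V_1 - 0)/6.2 + (V_1 - 0)/2.4 = 0
Collecting terms: 1.411 × V_1 = 10  =>  V_1 = 7.086 V
V_th = V_1 - V_2 = 7.086 - 0 = 7.086 V
Step 2 — R_th: zero the source — replace V1 by a short circuit (node 2 merges into node 0) — and find the resistance seen between A (node 1) and B (node 0).
Reduce the network between node 1 (A) and node 0 (B) by series/parallel combination:
  Rp1 = R1 ‖ R2 ‖ R3 (parallel, all between nodes 0 and 1) = 1/(1/1.2 + 1/6.2 + 1/2.4) = 0.7086 Ω
R_th = 0.7086 Ω
I_n = V_th/R_th = 7.086/0.7086 = 10 A, and R_n = R_th = 0.7086 Ω

Final answer: I_n = 10 A, R_n = 0.7086 Ω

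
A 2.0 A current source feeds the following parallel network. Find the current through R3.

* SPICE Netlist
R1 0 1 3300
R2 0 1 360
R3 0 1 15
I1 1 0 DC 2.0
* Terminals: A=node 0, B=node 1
All resistors sit directly between nodes 0 and 1, so they are in parallel and share one voltage V; the full source current 2 A splits among them.
1/R_par = 1/3300 + 1/360 + 1/15 = 0.06975 S  =>  R_par = 14.34 Ω
V = I × R_par = 2 × 14.34 = 28.67 V
I_R3 = V/R3 = 28.67/15 = 1.912 A

Final answer: 1.912 A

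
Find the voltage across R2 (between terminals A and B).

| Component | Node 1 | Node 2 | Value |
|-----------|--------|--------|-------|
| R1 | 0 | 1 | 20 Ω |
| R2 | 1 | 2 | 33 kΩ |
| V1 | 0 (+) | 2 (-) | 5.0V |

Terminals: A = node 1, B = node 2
R1 and R2 are in series across V1 (node 0 → node 1 → node 2), and the output A–B is taken across R2, so this is a voltage divider.
Series current: I = V1/(R1 + R2) = 5/(20 + 33000) = 5/33020 = 0.0001514 A
V_R2 = I × R2 = V1 × R2/(R1 + R2) = 5 × 33000/33020 = 4.997 V

Final answer: 4.997 V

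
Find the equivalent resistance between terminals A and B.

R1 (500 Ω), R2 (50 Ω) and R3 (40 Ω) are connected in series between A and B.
Reduce the network between node 0 (A) and node 3 (B) by series/parallel combination:
  Rs1 = R1 + R2 (series, joined only at node 1) = 500 + 50 = 550 Ω
  Rs2 = R3 + Rs1 (series, joined only at node 2) = 40 + 550 = 590 Ω
R_eq = 590 Ω

Final answer: 590 Ω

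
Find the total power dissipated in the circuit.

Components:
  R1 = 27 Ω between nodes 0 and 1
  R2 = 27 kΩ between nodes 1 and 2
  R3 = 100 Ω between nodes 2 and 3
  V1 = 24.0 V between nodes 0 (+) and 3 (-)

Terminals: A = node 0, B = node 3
Nodal analysis, taking node 3 as the 0 V reference.
Source V1 fixes V_0 = 24 V.
KCL at each unknown node (sum of currents leaving = 0; resistances in Ω):
  Node 1: (V_1 - 24)/27 + (V_1 - V_2)/27000 = 0
  Node 2: (V_2 - V_1)/27000 + (V_2 - 0)/100 = 0
Collecting terms (coefficients in siemens):
  0.03707·V_1 - 0.00003704·V_2 = 0.8889
  0.01004·V_2 - 0.00003704·V_1 = 0
Determinant D = (0.03707)(0.01004) - (-0.00003704)(-0.00003704) = 0.0003721
V_1 = [(0.8889)(0.01004) - (-0.00003704)(0)]/D = 23.98 V
V_2 = [(0.03707)(0) - (0.8889)(-0.00003704)]/D = 0.08847 V
Power in each resistor, P = (ΔV)²/R:
  P_R1 = (24 - 23.98)²/27 = 0.00002113 W
  P_R2 = (23.98 - 0.08847)²/27000 = 0.02113 W
  P_R3 = (0.08847 - 0)²/100 = 0.00007827 W
P_total = P_R1 + P_R2 + P_R3 = 0.02123 W

Final answer: 0.02123 W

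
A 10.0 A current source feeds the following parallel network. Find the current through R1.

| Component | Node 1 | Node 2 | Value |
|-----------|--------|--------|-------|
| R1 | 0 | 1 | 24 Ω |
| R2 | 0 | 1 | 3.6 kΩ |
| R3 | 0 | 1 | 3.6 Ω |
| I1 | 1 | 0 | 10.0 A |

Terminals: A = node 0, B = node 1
All resistors sit directly between nodes 0 and 1, so they are in parallel and share one voltage V; the full source current 10 A splits among them.
1/R_par = 1/24 + 1/3600 + 1/3.6 = 0.3197 S  =>  R_par = 3.128 Ω
V = I × R_par = 10 × 3.128 = 31.28 V
I_R1 = V/R1 = 31.28/24 = 1.303 A

Final answer: 1.303 A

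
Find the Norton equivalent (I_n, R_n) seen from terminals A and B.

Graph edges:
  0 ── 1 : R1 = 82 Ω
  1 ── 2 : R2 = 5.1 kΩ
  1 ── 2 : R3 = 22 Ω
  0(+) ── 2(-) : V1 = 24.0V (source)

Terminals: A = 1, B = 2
Find the Thévenin equivalent first; then I_n = V_th/R_th and R_n = R_th.
Step 1 — V_th is the open-circuit voltage V_A - V_B (nothing connected across the terminals).
Nodal analysis, taking node 2 as the 0 V reference.
Source V1 fixes V_0 = 24 V.
KCL at each unknown node (sum of currents leaving = 0; resistances in Ω):
  Node 1: (V_1 - 24)/82 + (V_1 - 0)/5100 + (V_1 - 0)/22 = 0
Collecting terms: 0.05785 × V_1 = 0.2927  =>  V_1 = 5.06 V
V_th = V_1 - V_2 = 5.06 - 0 = 5.06 V
Step 2 — R_th: zero the source — replace V1 by a short circuit (node 2 merges into node 0) — and find the resistance seen between A (node 1) and B (node 0).
Reduce the network between node 1 (A) and node 0 (B) by series/parallel combination:
  Rp1 = R1 ‖ R2 ‖ R3 (parallel, all between nodes 0 and 1) = 1/(1/82 + 1/5100 + 1/22) = 17.29 Ω
R_th = 17.29 Ω
I_n = V_th/R_th = 5.06/17.29 = 0.2927 A, and R_n = R_th = 17.29 Ω

Final answer: I_n = 0.2927 A, R_n = 17.29 Ω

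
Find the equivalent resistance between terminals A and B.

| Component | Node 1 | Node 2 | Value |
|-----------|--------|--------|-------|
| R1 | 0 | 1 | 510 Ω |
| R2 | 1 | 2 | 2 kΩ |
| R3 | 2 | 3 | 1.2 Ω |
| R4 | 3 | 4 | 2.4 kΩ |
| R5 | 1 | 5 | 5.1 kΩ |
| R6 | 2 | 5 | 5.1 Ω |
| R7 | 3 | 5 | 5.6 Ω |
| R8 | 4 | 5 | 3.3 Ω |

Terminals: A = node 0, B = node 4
The network is not a plain series/parallel combination. Inject a 1 A test current into terminal A (node 0) and return it from terminal B (node 4); then R_eq = V_A / (1 A).
Nodal analysis, taking node 4 as the 0 V reference.
Current source I_test pushes 1 A into node 0 and draws it out of node 4.
KCL at each unknown node (sum of currents leaving = 0; resistances in Ω):
  Node 0: (V_0 - V_1)/510 - 1 = 0
  Node 1: (V_1 - V_0)/510 + (V_1 - V_2)/2000 + (V_1 - V_5)/5100 = 0
  Node 2: (V_2 - V_1)/2000 + (V_2 - V_3)/1.2 + (V_2 - V_5)/5.1 = 0
  Node 3: (V_3 - V_2)/1.2 + (V_3 - 0)/2400 + (V_3 - V_5)/5.6 = 0
  Node 5: (V_5 - V_1)/5100 + (V_5 - V_2)/5.1 + (V_5 - V_3)/5.6 + (V_5 - 0)/3.3 = 0
Collecting terms (coefficients in siemens):
  0.001961·V_0 - 0.001961·V_1 = 1
  0.002657·V_1 - 0.001961·V_0 - 0.0005·V_2 - 0.0001961·V_5 = 0
  1.03·V_2 - 0.0005·V_1 - 0.8333·V_3 - 0.1961·V_5 = 0
  1.012·V_3 - 0.8333·V_2 - 0.1786·V_5 = 0
  0.6779·V_5 - 0.0001961·V_1 - 0.1961·V_2 - 0.1786·V_3 = 0
Solving these 5 simultaneous equations (Gaussian elimination) gives:
  V_0 = 1951 V, V_1 = 1441 V, V_2 = 5.381 V, V_3 = 5.01 V
  V_5 = 3.293 V
R_eq = V_0 / 1 A = 1951 Ω = 1.951 kΩ

Final answer: 1.951 kΩ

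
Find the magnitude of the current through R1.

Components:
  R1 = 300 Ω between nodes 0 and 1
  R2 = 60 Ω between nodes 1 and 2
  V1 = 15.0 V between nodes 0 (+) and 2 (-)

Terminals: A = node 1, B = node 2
Nodal analysis, taking node 2 as the 0 V reference.
Source V1 fixes V_0 = 15 V.
KCL at each unknown node (sum of currents leaving = 0; resistances in Ω):
  Node 1: (V_1 - 15)/300 + (V_1 - 0)/60 = 0
Collecting terms: 0.02 × V_1 = 0.05  =>  V_1 = 2.5 V
I_R1 = (V_0 - V_1)/R1 = (15 - 2.5)/300 = 0.04167 A
|I_R1| = 0.04167 A

Final answer: |I_R1| = 0.04167 A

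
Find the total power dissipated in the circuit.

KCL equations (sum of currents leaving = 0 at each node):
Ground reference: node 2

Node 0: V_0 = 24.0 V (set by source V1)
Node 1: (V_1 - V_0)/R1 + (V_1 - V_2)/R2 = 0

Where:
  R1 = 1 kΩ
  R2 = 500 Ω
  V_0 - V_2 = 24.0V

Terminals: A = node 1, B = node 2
Nodal analysis, taking node 2 as the 0 V reference.
Source V1 fixes V_0 = 24 V.
KCL at each unknown node (sum of currents leaving = 0; resistances in Ω):
  Node 1: (V_1 - 24)/1000 + (V_1 - 0)/500 = 0
Collecting terms: 0.003 × V_1 = 0.024  =>  V_1 = 8 V
Power in each resistor, P = (ΔV)²/R:
  P_R1 = (24 - 8)²/1000 = 0.256 W
  P_R2 = (8 - 0)²/500 = 0.128 W
P_total = P_R1 + P_R2 = 0.384 W

Final answer: 0.384 W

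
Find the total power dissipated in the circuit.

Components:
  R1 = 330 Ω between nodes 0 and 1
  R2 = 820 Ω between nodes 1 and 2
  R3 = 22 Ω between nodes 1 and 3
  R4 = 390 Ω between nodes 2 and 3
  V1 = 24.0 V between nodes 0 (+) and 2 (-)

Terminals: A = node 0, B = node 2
Nodal analysis, taking node 2 as the 0 V reference.
Source V1 fixes V_0 = 24 V.
KCL at each unknown node (sum of currents leaving = 0; resistances in Ω):
  Node 1: (V_1 - 24)/330 + (V_1 - 0)/820 + (V_1 - V_3)/22 = 0
  Node 3: (V_3 - V_1)/22 + (V_3 - 0)/390 = 0
Collecting terms (coefficients in siemens):
  0.0497·V_1 - 0.04545·V_3 = 0.07273
  0.04802·V_3 - 0.04545·V_1 = 0
Determinant D = (0.0497)(0.04802) - (-0.04545)(-0.04545) = 0.0003206
V_1 = [(0.07273)(0.04802) - (-0.04545)(0)]/D = 10.89 V
V_3 = [(0.0497)(0) - (0.07273)(-0.04545)]/D = 10.31 V
Power in each resistor, P = (ΔV)²/R:
  P_R1 = (24 - 10.89)²/330 = 0.5206 W
  P_R2 = (10.89 - 0)²/820 = 0.1447 W
  P_R3 = (10.89 - 10.31)²/22 = 0.01538 W
  P_R4 = (0 - 10.31)²/390 = 0.2726 W
P_total = P_R1 + P_R2 + P_R3 + P_R4 = 0.9533 W

Final answer: 0.9533 W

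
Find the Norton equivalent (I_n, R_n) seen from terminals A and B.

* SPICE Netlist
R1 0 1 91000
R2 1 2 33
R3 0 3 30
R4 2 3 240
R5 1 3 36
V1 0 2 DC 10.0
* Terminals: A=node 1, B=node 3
Find the Thévenin equivalent first; then I_n = V_th/R_th and R_n = R_th.
Step 1 — V_th is the open-circuit voltage V_A - V_B (nothing connected across the terminals).
Nodal analysis, taking node 2 as the 0 V reference.
Source V1 fixes V_0 = 10 V.
KCL at each unknown node (sum of currents leaving = 0; resistances in Ω):
  Node 1: (V_1 - 10)/91000 + (V_1 - 0)/33 + (V_1 - V_3)/36 = 0
  Node 3: (V_3 - 10)/30 + (V_3 - 0)/240 + (V_3 - V_1)/36 = 0
Collecting terms (coefficients in siemens):
  0.05809·V_1 - 0.02778·V_3 = 0.0001099
  0.06528·V_3 - 0.02778·V_1 = 0.3333
Determinant D = (0.05809)(0.06528) - (-0.02778)(-0.02778) = 0.00302
V_1 = [(0.0001099)(0.06528) - (-0.02778)(0.3333)]/D = 3.068 V
V_3 = [(0.05809)(0.3333) - (0.0001099)(-0.02778)]/D = 6.412 V
V_th = V_1 - V_3 = 3.068 - 6.412 = -3.344 V
Step 2 — R_th: zero the source — replace V1 by a short circuit (node 2 merges into node 0) — and find the resistance seen between A (node 1) and B (node 3).
Reduce the network between node 1 (A) and node 3 (B) by series/parallel combination:
  Rp1 = R1 ‖ R2 (parallel, both between nodes 0 and 1) = 1/(1/91000 + 1/33) = 32.99 Ω
  Rp2 = R3 ‖ R4 (parallel, both between nodes 0 and 3) = 1/(1/30 + 1/240) = 26.67 Ω
  Rs1 = Rp1 + Rp2 (series, joined only at node 0) = 32.99 + 26.67 = 59.65 Ω
  Rp3 = R5 ‖ Rs1 (parallel, both between nodes 1 and 3) = 1/(1/36 + 1/59.65) = 22.45 Ω
R_th = 22.45 Ω
I_n = V_th/R_th = -3.344/22.45 = -0.1489 A, and R_n = R_th = 22.45 Ω

Final answer: I_n = -0.1489 A, R_n = 22.45 Ω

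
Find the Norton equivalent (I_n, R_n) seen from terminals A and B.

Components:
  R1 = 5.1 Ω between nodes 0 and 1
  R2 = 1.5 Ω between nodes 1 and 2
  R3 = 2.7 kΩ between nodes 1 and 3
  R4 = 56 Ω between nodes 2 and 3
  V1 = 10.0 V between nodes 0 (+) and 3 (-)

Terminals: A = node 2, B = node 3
Find the Thévenin equivalent first; then I_n = V_th/R_th and R_n = R_th.
Step 1 — V_th is the open-circuit voltage V_A - V_B (nothing connected across the terminals).
Nodal analysis, taking node 3 as the 0 V reference.
Source V1 fixes V_0 = 10 V.
KCL at each unknown node (sum of currents leaving = 0; resistances in Ω):
  Node 1: (V_1 - 10)/5.1 + (V_1 - V_2)/1.5 + (V_1 - 0)/2700 = 0
  Node 2: (V_2 - V_1)/1.5 + (V_2 - 0)/56 = 0
Collecting terms (coefficients in siemens):
  0.8631·V_1 - 0.6667·V_2 = 1.961
  0.6845·V_2 - 0.6667·V_1 = 0
Determinant D = (0.8631)(0.6845) - (-0.6667)(-0.6667) = 0.1464
V_1 = [(1.961)(0.6845) - (-0.6667)(0)]/D = 9.169 V
V_2 = [(0.8631)(0) - (1.961)(-0.6667)]/D = 8.93 V
V_th = V_2 - V_3 = 8.93 - 0 = 8.93 V
Step 2 — R_th: zero the source — replace V1 by a short circuit (node 3 merges into node 0) — and find the resistance seen between A (node 2) and B (node 0).
Reduce the network between node 2 (A) and node 0 (B) by series/parallel combination:
  Rp1 = R1 ‖ R3 (parallel, both between nodes 0 and 1) = 1/(1/5.1 + 1/2700) = 5.09 Ω
  Rs1 = R2 + Rp1 (series, joined only at node 1) = 1.5 + 5.09 = 6.59 Ω
  Rp2 = R4 ‖ Rs1 (parallel, both between nodes 0 and 2) = 1/(1/56 + 1/6.59) = 5.896 Ω
R_th = 5.896 Ω
I_n = V_th/R_th = 8.93/5.896 = 1.515 A, and R_n = R_th = 5.896 Ω

Final answer: I_n = 1.515 A, R_n = 5.896 Ω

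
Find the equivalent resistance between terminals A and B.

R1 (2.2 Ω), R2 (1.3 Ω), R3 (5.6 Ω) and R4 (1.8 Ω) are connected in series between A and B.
Reduce the network between node 0 (A) and node 4 (B) by series/parallel combination:
  Rs1 = R1 + R2 (series, joined only at node 1) = 2.2 + 1.3 = 3.5 Ω
  Rs2 = R3 + Rs1 (series, joined only at node 2) = 5.6 + 3.5 = 9.1 Ω
  Rs3 = R4 + Rs2 (series, joined only at node 3) = 1.8 + 9.1 = 10.9 Ω
R_eq = 10.9 Ω

Final answer: 10.9 Ω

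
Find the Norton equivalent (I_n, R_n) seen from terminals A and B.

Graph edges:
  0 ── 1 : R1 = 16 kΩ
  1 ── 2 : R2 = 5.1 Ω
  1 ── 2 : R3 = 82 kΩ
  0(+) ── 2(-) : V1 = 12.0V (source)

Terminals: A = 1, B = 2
Find the Thévenin equivalent first; then I_n = V_th/R_th and R_n = R_th.
Step 1 — V_th is the open-circuit voltage V_A - V_B (nothing connected across the terminals).
Nodal analysis, taking node 2 as the 0 V reference.
Source V1 fixes V_0 = 12 V.
KCL at each unknown node (sum of currents leaving = 0; resistances in Ω):
  Node 1: (V_1 - 12)/16000 + (V_1 - 0)/5.1 + (V_1 - 0)/82000 = 0
Collecting terms: 0.1962 × V_1 = 0.00075  =>  V_1 = 0.003824 V
V_th = V_1 - V_2 = 0.003824 - 0 = 0.003824 V
Step 2 — R_th: zero the source — replace V1 by a short circuit (node 2 merges into node 0) — and find the resistance seen between A (node 1) and B (node 0).
Reduce the network between node 1 (A) and node 0 (B) by series/parallel combination:
  Rp1 = R1 ‖ R2 ‖ R3 (parallel, all between nodes 0 and 1) = 1/(1/16000 + 1/5.1 + 1/82000) = 5.098 Ω
R_th = 5.098 Ω
I_n = V_th/R_th = 0.003824/5.098 = 0.00075 A, and R_n = R_th = 5.098 Ω

Final answer: I_n = 0.00075 A, R_n = 5.098 Ω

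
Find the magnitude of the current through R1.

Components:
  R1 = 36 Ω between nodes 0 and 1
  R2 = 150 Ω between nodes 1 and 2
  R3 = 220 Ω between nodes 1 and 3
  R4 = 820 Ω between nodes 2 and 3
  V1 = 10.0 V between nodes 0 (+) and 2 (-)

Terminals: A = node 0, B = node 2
Nodal analysis, taking node 2 as the 0 V reference.
Source V1 fixes V_0 = 10 V.
KCL at each unknown node (sum of currents leaving = 0; resistances in Ω):
  Node 1: (V_1 - 10)/36 + (V_1 - 0)/150 + (V_1 - V_3)/220 = 0
  Node 3: (V_3 - V_1)/220 + (V_3 - 0)/820 = 0
Collecting terms (coefficients in siemens):
  0.03899·V_1 - 0.004545·V_3 = 0.2778
  0.005765·V_3 - 0.004545·V_1 = 0
Determinant D = (0.03899)(0.005765) - (-0.004545)(-0.004545) = 0.0002041
V_1 = [(0.2778)(0.005765) - (-0.004545)(0)]/D = 7.846 V
V_3 = [(0.03899)(0) - (0.2778)(-0.004545)]/D = 6.186 V
I_R1 = (V_0 - V_1)/R1 = (10 - 7.846)/36 = 0.05985 A
|I_R1| = 0.05985 A

Final answer: |I_R1| = 0.05985 A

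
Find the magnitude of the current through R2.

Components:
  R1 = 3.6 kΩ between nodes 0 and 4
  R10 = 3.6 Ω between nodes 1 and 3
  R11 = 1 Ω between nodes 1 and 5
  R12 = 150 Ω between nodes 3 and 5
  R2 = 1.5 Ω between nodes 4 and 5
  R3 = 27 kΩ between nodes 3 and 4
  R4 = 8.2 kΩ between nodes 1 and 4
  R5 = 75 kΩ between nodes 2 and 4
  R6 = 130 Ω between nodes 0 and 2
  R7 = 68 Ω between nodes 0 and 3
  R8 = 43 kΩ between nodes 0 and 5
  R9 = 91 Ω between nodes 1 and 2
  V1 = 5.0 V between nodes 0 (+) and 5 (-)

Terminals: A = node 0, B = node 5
Nodal analysis, taking node 5 as the 0 V reference.
Source V1 fixes V_0 = 5 V.
KCL at each unknown node (sum of currents leaving = 0; resistances in Ω):
  Node 1: (V_1 - V_4)/8200 + (V_1 - V_2)/91 + (V_1 - V_3)/3.6 + (V_1 - 0)/1 = 0
  Node 2: (V_2 - V_4)/75000 + (V_2 - 5)/130 + (V_2 - V_1)/91 = 0
  Node 3: (V_3 - V_4)/27000 + (V_3 - 5)/68 + (V_3 - V_1)/3.6 + (V_3 - 0)/150 = 0
  Node 4: (V_4 - 5)/3600 + (V_4 - 0)/1.5 + (V_4 - V_3)/27000 + (V_4 - V_1)/8200 + (V_4 - V_2)/75000 = 0
Collecting terms (coefficients in siemens):
  1.289·V_1 - 0.01099·V_2 - 0.2778·V_3 - 0.000122·V_4 = 0
  0.01869·V_2 - 0.01099·V_1 - 0.00001333·V_4 = 0.03846
  0.2992·V_3 - 0.2778·V_1 - 0.00003704·V_4 = 0.07353
  0.6671·V_4 - 0.000122·V_1 - 0.00001333·V_2 - 0.00003704·V_3 = 0.001389
Solving these 4 simultaneous equations (Gaussian elimination) gives:
  V_1 = 0.0887 V, V_2 = 2.109 V, V_3 = 0.3281 V, V_4 = 0.002159 V
I_R2 = (V_4 - V_5)/R2 = (0.002159 - 0)/1.5 = 0.001439 A
|I_R2| = 0.001439 A

Final answer: |I_R2| = 0.001439 A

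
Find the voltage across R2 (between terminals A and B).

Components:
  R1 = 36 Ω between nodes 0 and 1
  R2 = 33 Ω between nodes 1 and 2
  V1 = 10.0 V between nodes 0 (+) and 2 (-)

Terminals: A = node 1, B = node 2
R1 and R2 are in series across V1 (node 0 → node 1 → node 2), and the output A–B is taken across R2, so this is a voltage divider.
Series current: I = V1/(R1 + R2) = 10/(36 + 33) = 10/69 = 0.1449 A
V_R2 = I × R2 = V1 × R2/(R1 + R2) = 10 × 33/69 = 4.783 V

Final answer: 4.783 V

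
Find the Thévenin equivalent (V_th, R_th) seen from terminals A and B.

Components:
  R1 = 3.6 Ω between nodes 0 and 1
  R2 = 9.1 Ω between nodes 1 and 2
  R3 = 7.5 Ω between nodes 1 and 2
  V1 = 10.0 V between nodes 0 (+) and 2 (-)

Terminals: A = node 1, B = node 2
Step 1 — V_th is the open-circuit voltage V_A - V_B (nothing connected across the terminals).
Nodal analysis, taking node 2 as the 0 V reference.
Source V1 fixes V_0 = 10 V.
KCL at each unknown node (sum of currents leaving = 0; resistances in Ω):
  Node 1: (V_1 - 10)/3.6 + (V_1 - 0)/9.1 + (V_1 - 0)/7.5 = 0
Collecting terms: 0.521 × V_1 = 2.778  =>  V_1 = 5.332 V
V_th = V_1 - V_2 = 5.332 - 0 = 5.332 V
Step 2 — R_th: zero the source — replace V1 by a short circuit (node 2 merges into node 0) — and find the resistance seen between A (node 1) and B (node 0).
Reduce the network between node 1 (A) and node 0 (B) by series/parallel combination:
  Rp1 = R1 ‖ R2 ‖ R3 (parallel, all between nodes 0 and 1) = 1/(1/3.6 + 1/9.1 + 1/7.5) = 1.919 Ω
R_th = 1.919 Ω

Final answer: V_th = 5.332 V, R_th = 1.919 Ω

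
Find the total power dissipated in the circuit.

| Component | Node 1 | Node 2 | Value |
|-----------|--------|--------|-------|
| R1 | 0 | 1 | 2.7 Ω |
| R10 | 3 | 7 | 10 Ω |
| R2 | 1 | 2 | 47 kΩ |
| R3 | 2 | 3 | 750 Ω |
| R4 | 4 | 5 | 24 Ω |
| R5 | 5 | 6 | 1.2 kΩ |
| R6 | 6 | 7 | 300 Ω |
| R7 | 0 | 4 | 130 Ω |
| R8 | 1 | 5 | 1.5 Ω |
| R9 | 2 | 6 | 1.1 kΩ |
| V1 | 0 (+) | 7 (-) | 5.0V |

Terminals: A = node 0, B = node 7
Nodal analysis, taking node 7 as the 0 V reference.
Source V1 fixes V_0 = 5 V.
KCL at each unknown node (sum of currents leaving = 0; resistances in Ω):
  Node 1: (V_1 - 5)/2.7 + (V_1 - V_2)/47000 + (V_1 - V_5)/1.5 = 0
  Node 2: (V_2 - V_1)/47000 + (V_2 - V_3)/750 + (V_2 - V_6)/1100 = 0
  Node 3: (V_3 - V_2)/750 + (V_3 - 0)/10 = 0
  Node 4: (V_4 - V_5)/24 + (V_4 - 5)/130 = 0
  Node 5: (V_5 - V_4)/24 + (V_5 - V_6)/1200 + (V_5 - V_1)/1.5 = 0
  Node 6: (V_6 - V_5)/1200 + (V_6 - 0)/300 + (V_6 - V_2)/1100 = 0
Collecting terms (coefficients in siemens):
  1.037·V_1 - 0.00002128·V_2 - 0.6667·V_5 = 1.852
  0.002264·V_2 - 0.00002128·V_1 - 0.001333·V_3 - 0.0009091·V_6 = 0
  0.1013·V_3 - 0.001333·V_2 = 0
  0.04936·V_4 - 0.04167·V_5 = 0.03846
  0.7092·V_5 - 0.6667·V_1 - 0.04167·V_4 - 0.0008333·V_6 = 0
  0.005076·V_6 - 0.0009091·V_2 - 0.0008333·V_5 = 0
Solving these 6 simultaneous equations (Gaussian elimination) gives:
  V_1 = 4.991 V, V_2 = 0.4082 V, V_3 = 0.005371 V, V_4 = 4.988 V
  V_5 = 4.986 V, V_6 = 0.8917 V
Power in each resistor, P = (ΔV)²/R:
  P_R1 = (5 - 4.991)²/2.7 = 0.00003153 W
  P_R2 = (4.991 - 0.4082)²/47000 = 0.0004468 W
  P_R3 = (0.4082 - 0.005371)²/750 = 0.0002163 W
  P_R4 = (4.988 - 4.986)²/24 = 0.0000002042 W
  P_R5 = (4.986 - 0.8917)²/1200 = 0.01397 W
  P_R6 = (0.8917 - 0)²/300 = 0.00265 W
  P_R7 = (5 - 4.988)²/130 = 0.000001106 W
  P_R8 = (4.991 - 4.986)²/1.5 = 0.00001653 W
  P_R9 = (0.4082 - 0.8917)²/1100 = 0.0002125 W
  P_R10 = (0.005371 - 0)²/10 = 0.000002884 W
P_total = P_R1 + P_R2 + P_R3 + P_R4 + P_R5 + P_R6 + P_R7 + P_R8 + P_R9 + P_R10 = 0.01755 W

Final answer: 0.01755 W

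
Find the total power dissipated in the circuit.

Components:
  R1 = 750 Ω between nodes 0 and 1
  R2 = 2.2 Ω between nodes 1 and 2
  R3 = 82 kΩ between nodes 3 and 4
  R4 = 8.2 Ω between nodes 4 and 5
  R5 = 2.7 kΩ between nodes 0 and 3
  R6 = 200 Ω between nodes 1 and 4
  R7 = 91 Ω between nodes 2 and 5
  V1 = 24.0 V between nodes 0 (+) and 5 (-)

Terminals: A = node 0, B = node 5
Nodal analysis, taking node 5 as the 0 V reference.
Source V1 fixes V_0 = 24 V.
KCL at each unknown node (sum of currents leaving = 0; resistances in Ω):
  Node 1: (V_1 - 24)/750 + (V_1 - V_2)/2.2 + (V_1 - V_4)/200 = 0
  Node 2: (V_2 - V_1)/2.2 + (V_2 - 0)/91 = 0
  Node 3: (V_3 - V_4)/82000 + (V_3 - 24)/2700 = 0
  Node 4: (V_4 - V_3)/82000 + (V_4 - 0)/8.2 + (V_4 - V_1)/200 = 0
Collecting terms (coefficients in siemens):
  0.4609·V_1 - 0.4545·V_2 - 0.005·V_4 = 0.032
  0.4655·V_2 - 0.4545·V_1 = 0
  0.0003826·V_3 - 0.0000122·V_4 = 0.008889
  0.127·V_4 - 0.005·V_1 - 0.0000122·V_3 = 0
Solving these 4 simultaneous equations (Gaussian elimination) gives:
  V_1 = 1.898 V, V_2 = 1.853 V, V_3 = 23.24 V, V_4 = 0.07698 V
Power in each resistor, P = (ΔV)²/R:
  P_R1 = (24 - 1.898)²/750 = 0.6513 W
  P_R2 = (1.898 - 1.853)²/2.2 = 0.0009124 W
  P_R3 = (23.24 - 0.07698)²/82000 = 0.006542 W
  P_R4 = (0.07698 - 0)²/8.2 = 0.0007226 W
  P_R5 = (24 - 23.24)²/2700 = 0.0002154 W
  P_R6 = (1.898 - 0.07698)²/200 = 0.01658 W
  P_R7 = (1.853 - 0)²/91 = 0.03774 W
P_total = P_R1 + P_R2 + P_R3 + P_R4 + P_R5 + P_R6 + P_R7 = 0.714 W

Final answer: 0.714 W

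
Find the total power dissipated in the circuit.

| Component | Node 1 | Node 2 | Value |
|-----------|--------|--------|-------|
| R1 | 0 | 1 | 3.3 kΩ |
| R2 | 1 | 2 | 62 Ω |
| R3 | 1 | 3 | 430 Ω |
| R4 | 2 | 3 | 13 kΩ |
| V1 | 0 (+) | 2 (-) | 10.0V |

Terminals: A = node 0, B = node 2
Nodal analysis, taking node 2 as the 0 V reference.
Source V1 fixes V_0 = 10 V.
KCL at each unknown node (sum of currents leaving = 0; resistances in Ω):
  Node 1: (V_1 - 10)/3300 + (V_1 - 0)/62 + (V_1 - V_3)/430 = 0
  Node 3: (V_3 - V_1)/430 + (V_3 - 0)/13000 = 0
Collecting terms (coefficients in siemens):
  0.01876·V_1 - 0.002326·V_3 = 0.00303
  0.002403·V_3 - 0.002326·V_1 = 0
Determinant D = (0.01876)(0.002403) - (-0.002326)(-0.002326) = 0.00003966
V_1 = [(0.00303)(0.002403) - (-0.002326)(0)]/D = 0.1836 V
V_3 = [(0.01876)(0) - (0.00303)(-0.002326)]/D = 0.1777 V
Power in each resistor, P = (ΔV)²/R:
  P_R1 = (10 - 0.1836)²/3300 = 0.0292 W
  P_R2 = (0.1836 - 0)²/62 = 0.0005436 W
  P_R3 = (0.1836 - 0.1777)²/430 = 0.00000008035 W
  P_R4 = (0 - 0.1777)²/13000 = 0.000002429 W
P_total = P_R1 + P_R2 + P_R3 + P_R4 = 0.02975 W

Final answer: 0.02975 W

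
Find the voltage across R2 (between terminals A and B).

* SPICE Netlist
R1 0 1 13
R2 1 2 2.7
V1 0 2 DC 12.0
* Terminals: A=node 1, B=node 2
R1 and R2 are in series across V1 (node 0 → node 1 → node 2), and the output A–B is taken across R2, so this is a voltage divider.
Series current: I = V1/(R1 + R2) = 12/(13 + 2.7) = 12/15.7 = 0.7643 A
V_R2 = I × R2 = V1 × R2/(R1 + R2) = 12 × 2.7/15.7 = 2.064 V

Final answer: 2.064 V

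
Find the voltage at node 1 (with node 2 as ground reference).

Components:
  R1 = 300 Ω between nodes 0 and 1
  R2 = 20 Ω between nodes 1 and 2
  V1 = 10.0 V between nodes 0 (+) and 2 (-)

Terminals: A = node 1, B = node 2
Nodal analysis, taking node 2 as the 0 V reference.
Source V1 fixes V_0 = 10 V.
KCL at each unknown node (sum of currents leaving = 0; resistances in Ω):
  Node 1: (V_1 - 10)/300 + (V_1 - 0)/20 = 0
Collecting terms: 0.05333 × V_1 = 0.03333  =>  V_1 = 0.625 V
The requested potential is V_1 = 0.625 V.

Final answer: V_1 = 0.625 V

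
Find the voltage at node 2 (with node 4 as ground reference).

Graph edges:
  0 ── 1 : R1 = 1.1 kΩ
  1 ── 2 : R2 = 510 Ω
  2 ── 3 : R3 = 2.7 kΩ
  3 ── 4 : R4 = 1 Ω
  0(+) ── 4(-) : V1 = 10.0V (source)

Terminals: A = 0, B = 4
Nodal analysis, taking node 4 as the 0 V reference.
Source V1 fixes V_0 = 10 V.
KCL at each unknown node (sum of currents leaving = 0; resistances in Ω):
  Node 1: (V_1 - 10)/1100 + (V_1 - V_2)/510 = 0
  Node 2: (V_2 - V_1)/510 + (V_2 - V_3)/2700 = 0
  Node 3: (V_3 - V_2)/2700 + (V_3 - 0)/1 = 0
Collecting terms (coefficients in siemens):
  0.00287·V_1 - 0.001961·V_2 = 0.009091
  0.002331·V_2 - 0.001961·V_1 - 0.0003704·V_3 = 0
  1·V_3 - 0.0003704·V_2 = 0
Solving these 3 simultaneous equations (Gaussian elimination) gives:
  V_1 = 7.448 V, V_2 = 6.265 V, V_3 = 0.00232 V
The requested potential is V_2 = 6.265 V.

Final answer: V_2 = 6.265 V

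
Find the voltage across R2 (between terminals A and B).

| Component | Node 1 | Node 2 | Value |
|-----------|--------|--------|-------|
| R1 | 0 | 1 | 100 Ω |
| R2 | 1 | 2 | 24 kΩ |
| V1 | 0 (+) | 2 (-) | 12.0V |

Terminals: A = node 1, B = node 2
R1 and R2 are in series across V1 (node 0 → node 1 → node 2), and the output A–B is taken across R2, so this is a voltage divider.
Series current: I = V1/(R1 + R2) = 12/(100 + 24000) = 12/24100 = 0.0004979 A
V_R2 = I × R2 = V1 × R2/(R1 + R2) = 12 × 24000/24100 = 11.95 V

Final answer: 11.95 V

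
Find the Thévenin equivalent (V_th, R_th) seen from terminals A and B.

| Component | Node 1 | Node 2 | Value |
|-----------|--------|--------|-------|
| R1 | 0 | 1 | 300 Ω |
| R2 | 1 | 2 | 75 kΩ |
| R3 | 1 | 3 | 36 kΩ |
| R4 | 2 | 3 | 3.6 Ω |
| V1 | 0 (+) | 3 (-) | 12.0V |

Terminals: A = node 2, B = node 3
Step 1 — V_th is the open-circuit voltage V_A - V_B (nothing connected across the terminals).
Nodal analysis, taking node 3 as the 0 V reference.
Source V1 fixes V_0 = 12 V.
KCL at each unknown node (sum of currents leaving = 0; resistances in Ω):
  Node 1: (V_1 - 12)/300 + (V_1 - V_2)/75000 + (V_1 - 0)/36000 = 0
  Node 2: (V_2 - V_1)/75000 + (V_2 - 0)/3.6 = 0
Collecting terms (coefficients in siemens):
  0.003374·V_1 - 0.00001333·V_2 = 0.04
  0.2778·V_2 - 0.00001333·V_1 = 0
Determinant D = (0.003374)(0.2778) - (-0.00001333)(-0.00001333) = 0.0009374
V_1 = [(0.04)(0.2778) - (-0.00001333)(0)]/D = 11.85 V
V_2 = [(0.003374)(0) - (0.04)(-0.00001333)]/D = 0.000569 V
V_th = V_2 - V_3 = 0.000569 - 0 = 0.000569 V
Step 2 — R_th: zero the source — replace V1 by a short circuit (node 3 merges into node 0) — and find the resistance seen between A (node 2) and B (node 0).
Reduce the network between node 2 (A) and node 0 (B) by series/parallel combination:
  Rp1 = R1 ‖ R3 (parallel, both between nodes 0 and 1) = 1/(1/300 + 1/36000) = 297.5 Ω
  Rs1 = R2 + Rp1 (series, joined only at node 1) = 75000 + 297.5 = 75300 Ω
  Rp2 = R4 ‖ Rs1 (parallel, both between nodes 0 and 2) = 1/(1/3.6 + 1/75300) = 3.6 Ω
R_th = 3.6 Ω

Final answer: V_th = 0.000569 V, R_th = 3.6 Ω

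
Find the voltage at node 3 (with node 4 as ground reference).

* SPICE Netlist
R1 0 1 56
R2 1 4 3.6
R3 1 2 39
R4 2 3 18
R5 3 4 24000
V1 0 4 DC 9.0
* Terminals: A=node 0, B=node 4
Nodal analysis, taking node 4 as the 0 V reference.
Source V1 fixes V_0 = 9 V.
KCL at each unknown node (sum of currents leaving = 0; resistances in Ω):
  Node 1: (V_1 - 9)/56 + (V_1 - 0)/3.6 + (V_1 - V_2)/39 = 0
  Node 2: (V_2 - V_1)/39 + (V_2 - V_3)/18 = 0
  Node 3: (V_3 - V_2)/18 + (V_3 - 0)/24000 = 0
Collecting terms (coefficients in siemens):
  0.3213·V_1 - 0.02564·V_2 = 0.1607
  0.0812·V_2 - 0.02564·V_1 - 0.05556·V_3 = 0
  0.0556·V_3 - 0.05556·V_2 = 0
Solving these 3 simultaneous equations (Gaussian elimination) gives:
  V_1 = 0.5435 V, V_2 = 0.5427 V, V_3 = 0.5423 V
The requested potential is V_3 = 0.5423 V.

Final answer: V_3 = 0.5423 V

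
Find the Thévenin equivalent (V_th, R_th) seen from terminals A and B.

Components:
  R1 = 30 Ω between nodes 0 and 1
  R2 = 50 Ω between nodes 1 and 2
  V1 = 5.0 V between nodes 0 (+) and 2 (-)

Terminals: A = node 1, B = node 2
Step 1 — V_th is the open-circuit voltage V_A - V_B (nothing connected across the terminals).
Nodal analysis, taking node 2 as the 0 V reference.
Source V1 fixes V_0 = 5 V.
KCL at each unknown node (sum of currents leaving = 0; resistances in Ω):
  Node 1: (V_1 - 5)/30 + (V_1 - 0)/50 = 0
Collecting terms: 0.05333 × V_1 = 0.1667  =>  V_1 = 3.125 V
V_th = V_1 - V_2 = 3.125 - 0 = 3.125 V
Step 2 — R_th: zero the source — replace V1 by a short circuit (node 2 merges into node 0) — and find the resistance seen between A (node 1) and B (node 0).
Reduce the network between node 1 (A) and node 0 (B) by series/parallel combination:
  Rp1 = R1 ‖ R2 (parallel, both between nodes 0 and 1) = 1/(1/30 + 1/50) = 18.75 Ω
R_th = 18.75 Ω

Final answer: V_th = 3.125 V, R_th = 18.75 Ω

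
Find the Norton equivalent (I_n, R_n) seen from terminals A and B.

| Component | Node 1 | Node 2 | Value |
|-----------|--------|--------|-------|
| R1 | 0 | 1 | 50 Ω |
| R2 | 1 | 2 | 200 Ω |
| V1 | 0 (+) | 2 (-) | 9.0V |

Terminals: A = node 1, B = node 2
Find the Thévenin equivalent first; then I_n = V_th/R_th and R_n = R_th.
Step 1 — V_th is the open-circuit voltage V_A - V_B (nothing connected across the terminals).
Nodal analysis, taking node 2 as the 0 V reference.
Source V1 fixes V_0 = 9 V.
KCL at each unknown node (sum of currents leaving = 0; resistances in Ω):
  Node 1: (V_1 - 9)/50 + (V_1 - 0)/200 = 0
Collecting terms: 0.025 × V_1 = 0.18  =>  V_1 = 7.2 V
V_th = V_1 - V_2 = 7.2 - 0 = 7.2 V
Step 2 — R_th: zero the source — replace V1 by a short circuit (node 2 merges into node 0) — and find the resistance seen between A (node 1) and B (node 0).
Reduce the network between node 1 (A) and node 0 (B) by series/parallel combination:
  Rp1 = R1 ‖ R2 (parallel, both between nodes 0 and 1) = 1/(1/50 + 1/200) = 40 Ω
R_th = 40 Ω
I_n = V_th/R_th = 7.2/40 = 0.18 A, and R_n = R_th = 40 Ω

Final answer: I_n = 0.18 A, R_n = 40 Ω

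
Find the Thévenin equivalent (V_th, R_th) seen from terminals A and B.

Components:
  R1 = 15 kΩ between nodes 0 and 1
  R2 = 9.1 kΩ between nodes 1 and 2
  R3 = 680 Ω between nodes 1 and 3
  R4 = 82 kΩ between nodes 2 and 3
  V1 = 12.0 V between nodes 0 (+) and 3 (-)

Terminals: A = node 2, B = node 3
Step 1 — V_th is the open-circuit voltage V_A - V_B (nothing connected across the terminals).
Nodal analysis, taking node 3 as the 0 V reference.
Source V1 fixes V_0 = 12 V.
KCL at each unknown node (sum of currents leaving = 0; resistances in Ω):
  Node 1: (V_1 - 12)/15000 + (V_1 - V_2)/9100 + (V_1 - 0)/680 = 0
  Node 2: (V_2 - V_1)/9100 + (V_2 - 0)/82000 = 0
Collecting terms (coefficients in siemens):
  0.001647·V_1 - 0.0001099·V_2 = 0.0008
  0.0001221·V_2 - 0.0001099·V_1 = 0
Determinant D = (0.001647)(0.0001221) - (-0.0001099)(-0.0001099) = 0.000000189
V_1 = [(0.0008)(0.0001221) - (-0.0001099)(0)]/D = 0.5167 V
V_2 = [(0.001647)(0) - (0.0008)(-0.0001099)]/D = 0.4651 V
V_th = V_2 - V_3 = 0.4651 - 0 = 0.4651 V
Step 2 — R_th: zero the source — replace V1 by a short circuit (node 3 merges into node 0) — and find the resistance seen between A (node 2) and B (node 0).
Reduce the network between node 2 (A) and node 0 (B) by series/parallel combination:
  Rp1 = R1 ‖ R3 (parallel, both between nodes 0 and 1) = 1/(1/15000 + 1/680) = 650.5 Ω
  Rs1 = R2 + Rp1 (series, joined only at node 1) = 9100 + 650.5 = 9751 Ω
  Rp2 = R4 ‖ Rs1 (parallel, both between nodes 0 and 2) = 1/(1/82000 + 1/9751) = 8714 Ω
R_th = 8.714 kΩ

Final answer: V_th = 0.4651 V, R_th = 8.714 kΩ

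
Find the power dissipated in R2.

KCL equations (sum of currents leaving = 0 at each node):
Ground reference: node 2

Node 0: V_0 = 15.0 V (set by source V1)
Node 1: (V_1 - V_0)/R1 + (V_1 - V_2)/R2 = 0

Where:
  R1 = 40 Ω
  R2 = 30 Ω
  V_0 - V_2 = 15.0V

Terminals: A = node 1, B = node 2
Nodal analysis, taking node 2 as the 0 V reference.
Source V1 fixes V_0 = 15 V.
KCL at each unknown node (sum of currents leaving = 0; resistances in Ω):
  Node 1: (V_1 - 15)/40 + (V_1 - 0)/30 = 0
Collecting terms: 0.05833 × V_1 = 0.375  =>  V_1 = 6.429 V
I_R2 = (V_1 - V_2)/R2 = (6.429 - 0)/30 = 0.2143 A
P_R2 = I_R2² × R2 = (0.2143)² × 30 = 1.378 W

Final answer: 1.378 W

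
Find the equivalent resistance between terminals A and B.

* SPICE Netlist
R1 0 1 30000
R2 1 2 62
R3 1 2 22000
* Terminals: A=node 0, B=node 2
Reduce the network between node 0 (A) and node 2 (B) by series/parallel combination:
  Rp1 = R2 ‖ R3 (parallel, both between nodes 1 and 2) = 1/(1/62 + 1/22000) = 61.83 Ω
  Rs1 = R1 + Rp1 (series, joined only at node 1) = 30000 + 61.83 = 30060 Ω
R_eq = 30.06 kΩ

Final answer: 30.06 kΩ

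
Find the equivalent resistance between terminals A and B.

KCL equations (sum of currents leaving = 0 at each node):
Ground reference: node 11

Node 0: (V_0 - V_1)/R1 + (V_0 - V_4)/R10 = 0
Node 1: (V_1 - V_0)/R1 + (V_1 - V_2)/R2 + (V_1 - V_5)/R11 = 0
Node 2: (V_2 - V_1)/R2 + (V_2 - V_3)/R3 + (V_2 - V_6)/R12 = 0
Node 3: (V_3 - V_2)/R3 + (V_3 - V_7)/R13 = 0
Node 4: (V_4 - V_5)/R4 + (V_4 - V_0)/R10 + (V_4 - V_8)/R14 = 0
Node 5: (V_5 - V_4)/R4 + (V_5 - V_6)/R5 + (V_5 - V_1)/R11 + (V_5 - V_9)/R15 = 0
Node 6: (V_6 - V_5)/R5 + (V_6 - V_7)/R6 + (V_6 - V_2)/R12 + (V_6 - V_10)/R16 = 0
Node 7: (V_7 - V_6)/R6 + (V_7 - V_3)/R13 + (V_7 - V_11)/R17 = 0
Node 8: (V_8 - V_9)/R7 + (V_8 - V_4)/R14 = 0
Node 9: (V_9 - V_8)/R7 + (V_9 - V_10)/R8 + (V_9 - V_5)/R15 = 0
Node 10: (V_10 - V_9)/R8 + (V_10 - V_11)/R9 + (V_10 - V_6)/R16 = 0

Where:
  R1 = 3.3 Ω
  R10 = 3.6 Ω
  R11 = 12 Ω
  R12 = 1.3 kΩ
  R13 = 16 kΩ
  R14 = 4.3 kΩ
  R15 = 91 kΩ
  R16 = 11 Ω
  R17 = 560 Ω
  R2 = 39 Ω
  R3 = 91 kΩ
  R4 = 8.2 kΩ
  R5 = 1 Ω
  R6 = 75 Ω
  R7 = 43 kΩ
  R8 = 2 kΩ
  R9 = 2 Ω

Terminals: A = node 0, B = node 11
The network is not a plain series/parallel combination. Inject a 1 A test current into terminal A (node 0) and return it from terminal B (node 11); then R_eq = V_A / (1 A).
Nodal analysis, taking node 11 as the 0 V reference.
Current source I_test pushes 1 A into node 0 and draws it out of node 11.
KCL at each unknown node (sum of currents leaving = 0; resistances in Ω):
  Node 0: (V_0 - V_1)/3.3 + (V_0 - V_4)/3.6 - 1 = 0
  Node 1: (V_1 - V_0)/3.3 + (V_1 - V_2)/39 + (V_1 - V_5)/12 = 0
  Node 2: (V_2 - V_1)/39 + (V_2 - V_3)/91000 + (V_2 - V_6)/1300 = 0
  Node 3: (V_3 - V_2)/91000 + (V_3 - V_7)/16000 = 0
  Node 4: (V_4 - V_0)/3.6 + (V_4 - V_5)/8200 + (V_4 - V_8)/4300 = 0
  Node 5: (V_5 - V_1)/12 + (V_5 - V_4)/8200 + (V_5 - V_6)/1 + (V_5 - V_9)/91000 = 0
  Node 6: (V_6 - V_2)/1300 + (V_6 - V_5)/1 + (V_6 - V_7)/75 + (V_6 - V_10)/11 = 0
  Node 7: (V_7 - V_3)/16000 + (V_7 - V_6)/75 + (V_7 - 0)/560 = 0
  Node 8: (V_8 - V_4)/4300 + (V_8 - V_9)/43000 = 0
  Node 9: (V_9 - V_5)/91000 + (V_9 - V_8)/43000 + (V_9 - V_10)/2000 = 0
  Node 10: (V_10 - V_6)/11 + (V_10 - V_9)/2000 + (V_10 - 0)/2 = 0
Collecting terms (coefficients in siemens):
  0.5808·V_0 - 0.303·V_1 - 0.2778·V_4 = 1
  0.412·V_1 - 0.303·V_0 - 0.02564·V_2 - 0.08333·V_5 = 0
  0.02642·V_2 - 0.02564·V_1 - 0.00001099·V_3 - 0.0007692·V_6 = 0
  0.00007349·V_3 - 0.00001099·V_2 - 0.0000625·V_7 = 0
  0.2781·V_4 - 0.2778·V_0 - 0.000122·V_5 - 0.0002326·V_8 = 0
  1.083·V_5 - 0.08333·V_1 - 0.000122·V_4 - 1·V_6 - 0.00001099·V_9 = 0
  1.105·V_6 - 0.0007692·V_2 - 1·V_5 - 0.01333·V_7 - 0.09091·V_10 = 0
  0.01518·V_7 - 0.0000625·V_3 - 0.01333·V_6 = 0
  0.0002558·V_8 - 0.0002326·V_4 - 0.00002326·V_9 = 0
  0.0005342·V_9 - 0.00001099·V_5 - 0.00002326·V_8 - 0.0005·V_10 = 0
  0.5914·V_10 - 0.09091·V_6 - 0.0005·V_9 = 0
Solving these 11 simultaneous equations (Gaussian elimination) gives:
  V_0 = 28.87 V, V_1 = 25.58 V, V_2 = 25.2 V, V_3 = 13.32 V
  V_4 = 28.86 V, V_5 = 13.72 V, V_6 = 12.73 V, V_7 = 11.24 V
  V_8 = 26.53 V, V_9 = 3.271 V, V_10 = 1.96 V
R_eq = V_0 / 1 A = 28.87 Ω

Final answer: 28.87 Ω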